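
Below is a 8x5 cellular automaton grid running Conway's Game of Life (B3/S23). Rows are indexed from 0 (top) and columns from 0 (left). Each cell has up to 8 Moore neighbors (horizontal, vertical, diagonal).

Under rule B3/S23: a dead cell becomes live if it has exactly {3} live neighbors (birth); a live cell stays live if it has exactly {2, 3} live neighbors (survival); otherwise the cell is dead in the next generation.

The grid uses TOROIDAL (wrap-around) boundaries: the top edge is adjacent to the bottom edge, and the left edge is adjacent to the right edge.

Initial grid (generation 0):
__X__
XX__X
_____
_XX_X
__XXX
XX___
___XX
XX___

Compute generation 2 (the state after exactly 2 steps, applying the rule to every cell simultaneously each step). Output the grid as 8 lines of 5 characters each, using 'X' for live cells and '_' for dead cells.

Simulating step by step:
Generation 0 (given above): 16 live cells
Generation 1: 21 live cells
__X_X
XX___
__XXX
XXX_X
____X
XX___
__X_X
XXXXX
Generation 2: 11 live cells
(generation 2 grid is the final answer)

Answer: _____
XX___
_____
_XX__
__XXX
XX_XX
_____
_____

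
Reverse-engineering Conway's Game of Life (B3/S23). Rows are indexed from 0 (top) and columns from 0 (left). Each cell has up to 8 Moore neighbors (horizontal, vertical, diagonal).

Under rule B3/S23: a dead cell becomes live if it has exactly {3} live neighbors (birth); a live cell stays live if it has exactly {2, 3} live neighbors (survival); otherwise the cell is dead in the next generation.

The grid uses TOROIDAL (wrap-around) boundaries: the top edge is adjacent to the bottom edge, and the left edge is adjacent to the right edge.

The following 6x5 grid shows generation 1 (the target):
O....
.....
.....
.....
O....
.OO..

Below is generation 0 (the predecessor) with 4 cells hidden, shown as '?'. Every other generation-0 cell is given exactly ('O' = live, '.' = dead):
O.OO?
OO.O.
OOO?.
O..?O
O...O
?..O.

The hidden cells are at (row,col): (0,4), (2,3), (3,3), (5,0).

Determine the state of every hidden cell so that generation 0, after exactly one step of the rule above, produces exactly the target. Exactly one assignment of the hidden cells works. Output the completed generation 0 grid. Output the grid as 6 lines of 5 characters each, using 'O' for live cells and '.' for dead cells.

Answer: O.OOO
OO.O.
OOOO.
O..OO
O...O
...O.

Derivation:
Hidden generation-0 cells (in order): (0,4), (2,3), (3,3), (5,0).
A hidden cell only influences target cells in its own 3x3 neighborhood. Try each of the 2^4 = 16 assignments, step the completed generation 0 forward once under B3/S23, and compare with the target:
  (0,4)=. (2,3)=. (3,3)=. (5,0)=. -> step gives (0,3)='O' but target has '.' -> reject
  (0,4)=. (2,3)=. (3,3)=. (5,0)=O -> step gives (0,3)='O' but target has '.' -> reject
  (0,4)=. (2,3)=. (3,3)=O (5,0)=. -> step gives (0,3)='O' but target has '.' -> reject
  (0,4)=. (2,3)=. (3,3)=O (5,0)=O -> step gives (0,3)='O' but target has '.' -> reject
  (0,4)=. (2,3)=O (3,3)=. (5,0)=. -> step gives (0,3)='O' but target has '.' -> reject
  (0,4)=. (2,3)=O (3,3)=. (5,0)=O -> step gives (0,3)='O' but target has '.' -> reject
  (0,4)=. (2,3)=O (3,3)=O (5,0)=. -> step gives (0,3)='O' but target has '.' -> reject
  (0,4)=. (2,3)=O (3,3)=O (5,0)=O -> step gives (0,3)='O' but target has '.' -> reject
  (0,4)=O (2,3)=. (3,3)=. (5,0)=. -> step gives (2,2)='O' but target has '.' -> reject
  (0,4)=O (2,3)=. (3,3)=. (5,0)=O -> step gives (0,0)='.' but target has 'O' -> reject
  (0,4)=O (2,3)=. (3,3)=O (5,0)=. -> step gives (3,2)='O' but target has '.' -> reject
  (0,4)=O (2,3)=. (3,3)=O (5,0)=O -> step gives (0,0)='.' but target has 'O' -> reject
  (0,4)=O (2,3)=O (3,3)=. (5,0)=. -> step gives (2,3)='O' but target has '.' -> reject
  (0,4)=O (2,3)=O (3,3)=. (5,0)=O -> step gives (0,0)='.' but target has 'O' -> reject
  (0,4)=O (2,3)=O (3,3)=O (5,0)=. -> step reproduces the target at every cell -> ACCEPT
  (0,4)=O (2,3)=O (3,3)=O (5,0)=O -> step gives (0,0)='.' but target has 'O' -> reject
Unique solution: (0,4)=live, (2,3)=live, (3,3)=live, (5,0)=dead.
Check: live-neighbor counts of every cell in the completed generation 0:
34445
56757
55547
55446
32245
43346
Applying B3/S23 to generation 0 with these counts gives:
O....
.....
.....
.....
O....
.OO..
which matches the target exactly.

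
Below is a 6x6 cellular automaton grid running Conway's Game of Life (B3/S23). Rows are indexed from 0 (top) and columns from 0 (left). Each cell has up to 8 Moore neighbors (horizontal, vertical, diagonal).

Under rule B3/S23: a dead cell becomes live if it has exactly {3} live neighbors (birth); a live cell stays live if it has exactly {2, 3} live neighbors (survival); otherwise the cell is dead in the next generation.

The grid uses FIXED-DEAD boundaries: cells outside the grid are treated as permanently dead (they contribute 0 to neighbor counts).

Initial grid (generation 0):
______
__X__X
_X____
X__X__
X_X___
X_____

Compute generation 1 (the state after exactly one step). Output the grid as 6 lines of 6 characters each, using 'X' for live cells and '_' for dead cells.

Answer: ______
______
_XX___
X_X___
X_____
_X____

Derivation:
Simulating step by step:
Generation 0 (given above): 8 live cells
Generation 1: 6 live cells
(generation 1 grid is the final answer)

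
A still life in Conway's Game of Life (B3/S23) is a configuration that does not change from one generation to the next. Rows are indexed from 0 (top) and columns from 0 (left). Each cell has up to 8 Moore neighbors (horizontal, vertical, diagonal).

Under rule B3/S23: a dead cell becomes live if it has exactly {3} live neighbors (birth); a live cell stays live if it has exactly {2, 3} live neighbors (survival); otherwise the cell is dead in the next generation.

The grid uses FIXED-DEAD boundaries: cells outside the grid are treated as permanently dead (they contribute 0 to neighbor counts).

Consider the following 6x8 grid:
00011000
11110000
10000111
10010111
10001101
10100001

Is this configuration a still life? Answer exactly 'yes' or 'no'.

Compute generation 1 and compare to generation 0 (given above):
Generation 1:
01011000
11110110
10010101
11000000
10011101
01000010
Cell (0,1) differs: gen0=0 vs gen1=1 -> NOT a still life.

Answer: no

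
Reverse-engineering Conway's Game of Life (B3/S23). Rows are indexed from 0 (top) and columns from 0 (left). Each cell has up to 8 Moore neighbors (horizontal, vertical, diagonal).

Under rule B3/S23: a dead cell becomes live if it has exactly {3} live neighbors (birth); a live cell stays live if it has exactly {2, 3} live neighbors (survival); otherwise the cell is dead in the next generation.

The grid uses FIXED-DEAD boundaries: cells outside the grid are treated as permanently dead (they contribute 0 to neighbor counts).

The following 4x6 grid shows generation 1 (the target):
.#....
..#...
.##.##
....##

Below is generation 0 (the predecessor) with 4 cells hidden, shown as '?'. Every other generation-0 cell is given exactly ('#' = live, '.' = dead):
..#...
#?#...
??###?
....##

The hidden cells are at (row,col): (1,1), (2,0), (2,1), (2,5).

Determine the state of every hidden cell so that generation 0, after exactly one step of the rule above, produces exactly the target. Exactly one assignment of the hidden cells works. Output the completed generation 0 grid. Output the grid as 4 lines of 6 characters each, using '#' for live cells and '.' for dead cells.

Answer: ..#...
#.#...
..###.
....##

Derivation:
Hidden generation-0 cells (in order): (1,1), (2,0), (2,1), (2,5).
A hidden cell only influences target cells in its own 3x3 neighborhood. Try each of the 2^4 = 16 assignments, step the completed generation 0 forward once under B3/S23, and compare with the target:
  (1,1)=. (2,0)=. (2,1)=. (2,5)=. -> step reproduces the target at every cell -> ACCEPT
  (1,1)=. (2,0)=. (2,1)=. (2,5)=# -> step gives (1,4)='#' but target has '.' -> reject
  (1,1)=. (2,0)=. (2,1)=# (2,5)=. -> step gives (1,2)='.' but target has '#' -> reject
  (1,1)=. (2,0)=. (2,1)=# (2,5)=# -> step gives (1,2)='.' but target has '#' -> reject
  (1,1)=. (2,0)=# (2,1)=. (2,5)=. -> step gives (2,1)='.' but target has '#' -> reject
  (1,1)=. (2,0)=# (2,1)=. (2,5)=# -> step gives (1,4)='#' but target has '.' -> reject
  (1,1)=. (2,0)=# (2,1)=# (2,5)=. -> step gives (1,0)='#' but target has '.' -> reject
  (1,1)=. (2,0)=# (2,1)=# (2,5)=# -> step gives (1,0)='#' but target has '.' -> reject
  (1,1)=# (2,0)=. (2,1)=. (2,5)=. -> step gives (0,1)='.' but target has '#' -> reject
  (1,1)=# (2,0)=. (2,1)=. (2,5)=# -> step gives (0,1)='.' but target has '#' -> reject
  (1,1)=# (2,0)=. (2,1)=# (2,5)=. -> step gives (0,1)='.' but target has '#' -> reject
  (1,1)=# (2,0)=. (2,1)=# (2,5)=# -> step gives (0,1)='.' but target has '#' -> reject
  (1,1)=# (2,0)=# (2,1)=. (2,5)=. -> step gives (0,1)='.' but target has '#' -> reject
  (1,1)=# (2,0)=# (2,1)=. (2,5)=# -> step gives (0,1)='.' but target has '#' -> reject
  (1,1)=# (2,0)=# (2,1)=# (2,5)=. -> step gives (0,1)='.' but target has '#' -> reject
  (1,1)=# (2,0)=# (2,1)=# (2,5)=# -> step gives (0,1)='.' but target has '#' -> reject
Unique solution: (1,1)=dead, (2,0)=dead, (2,1)=dead, (2,5)=dead.
Check: live-neighbor counts of every cell in the completed generation 0:
131200
043521
132433
012432
Applying B3/S23 to generation 0 with these counts gives:
.#....
..#...
.##.##
....##
which matches the target exactly.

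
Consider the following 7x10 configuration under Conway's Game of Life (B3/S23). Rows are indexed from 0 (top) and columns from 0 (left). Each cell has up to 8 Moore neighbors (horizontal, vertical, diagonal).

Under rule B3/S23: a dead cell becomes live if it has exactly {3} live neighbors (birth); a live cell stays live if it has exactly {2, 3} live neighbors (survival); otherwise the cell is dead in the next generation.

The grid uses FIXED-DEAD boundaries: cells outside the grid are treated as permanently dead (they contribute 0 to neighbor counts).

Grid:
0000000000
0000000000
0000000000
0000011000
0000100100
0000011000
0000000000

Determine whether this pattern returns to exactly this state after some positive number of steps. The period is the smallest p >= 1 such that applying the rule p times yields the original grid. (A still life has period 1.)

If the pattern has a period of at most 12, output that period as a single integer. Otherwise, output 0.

Answer: 1

Derivation:
Simulating and comparing each generation to the original:
Gen 0 (original, given above): 6 live cells
Gen 1: 6 live cells, MATCHES original -> period = 1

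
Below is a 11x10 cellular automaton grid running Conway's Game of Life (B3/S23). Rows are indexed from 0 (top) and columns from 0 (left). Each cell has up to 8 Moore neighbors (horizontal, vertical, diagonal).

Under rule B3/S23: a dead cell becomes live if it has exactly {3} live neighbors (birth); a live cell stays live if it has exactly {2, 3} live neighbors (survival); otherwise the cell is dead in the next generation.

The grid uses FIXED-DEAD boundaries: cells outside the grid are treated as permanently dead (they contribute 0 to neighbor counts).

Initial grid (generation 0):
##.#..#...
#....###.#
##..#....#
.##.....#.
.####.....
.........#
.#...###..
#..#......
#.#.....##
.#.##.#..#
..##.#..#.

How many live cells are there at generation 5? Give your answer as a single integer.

Answer: 25

Derivation:
Simulating step by step:
Generation 0 (given above): 40 live cells
Generation 1: 44 live cells
##...###..
..#.#####.
#.#..###.#
....#.....
.#.#......
.#.####...
......#...
#.#...###.
#.#.#...##
.#..##.#.#
..##.#....
Generation 2: 40 live cells
.#..#...#.
#.###.....
.#........
.######...
...#......
...####...
.####.....
...#.##.##
#.#.#....#
.#...##..#
..##.##...
Generation 3: 29 live cells
.##.#.....
#.###.....
#.........
.#.###....
..........
.....#....
.......#..
.....#..##
.####..#.#
.#....#...
..#.###...
Generation 4: 31 live cells
.##.#.....
#.#.#.....
#....#....
....#.....
.....#....
..........
......#.#.
..###.##.#
.#######.#
.#....##..
.....##...
Generation 5: 25 live cells
.##.......
#.#.##....
.#.###....
....##....
..........
..........
...#.##.#.
.#.......#
.#........
.#.#....#.
.....###..
Population at generation 5: 25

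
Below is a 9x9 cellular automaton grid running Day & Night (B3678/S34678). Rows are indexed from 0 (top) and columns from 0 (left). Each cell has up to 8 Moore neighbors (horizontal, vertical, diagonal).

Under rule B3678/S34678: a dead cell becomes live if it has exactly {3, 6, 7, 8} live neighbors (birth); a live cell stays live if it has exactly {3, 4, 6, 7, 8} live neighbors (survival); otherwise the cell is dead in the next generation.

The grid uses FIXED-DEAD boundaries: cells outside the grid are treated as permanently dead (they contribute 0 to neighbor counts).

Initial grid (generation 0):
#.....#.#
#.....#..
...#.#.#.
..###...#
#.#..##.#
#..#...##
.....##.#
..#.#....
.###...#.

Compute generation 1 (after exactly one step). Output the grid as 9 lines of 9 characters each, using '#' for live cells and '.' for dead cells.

Answer: .......#.
.....##..
..##..#..
.####....
..#.....#
.#..#...#
...##....
.##..###.
..##.....

Derivation:
Simulating step by step:
Generation 0 (given above): 30 live cells
Generation 1: 24 live cells
(generation 1 grid is the final answer)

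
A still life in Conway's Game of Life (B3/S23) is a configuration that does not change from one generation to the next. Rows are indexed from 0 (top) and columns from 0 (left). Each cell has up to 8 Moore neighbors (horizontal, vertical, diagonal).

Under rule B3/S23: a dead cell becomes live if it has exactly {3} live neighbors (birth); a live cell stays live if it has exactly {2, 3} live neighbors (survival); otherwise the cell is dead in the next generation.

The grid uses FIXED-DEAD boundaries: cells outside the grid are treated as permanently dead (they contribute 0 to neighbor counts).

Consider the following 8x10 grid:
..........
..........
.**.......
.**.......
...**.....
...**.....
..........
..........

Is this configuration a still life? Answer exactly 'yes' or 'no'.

Answer: no

Derivation:
Compute generation 1 and compare to generation 0 (given above):
Generation 1:
..........
..........
.**.......
.*........
....*.....
...**.....
..........
..........
Cell (3,2) differs: gen0=1 vs gen1=0 -> NOT a still life.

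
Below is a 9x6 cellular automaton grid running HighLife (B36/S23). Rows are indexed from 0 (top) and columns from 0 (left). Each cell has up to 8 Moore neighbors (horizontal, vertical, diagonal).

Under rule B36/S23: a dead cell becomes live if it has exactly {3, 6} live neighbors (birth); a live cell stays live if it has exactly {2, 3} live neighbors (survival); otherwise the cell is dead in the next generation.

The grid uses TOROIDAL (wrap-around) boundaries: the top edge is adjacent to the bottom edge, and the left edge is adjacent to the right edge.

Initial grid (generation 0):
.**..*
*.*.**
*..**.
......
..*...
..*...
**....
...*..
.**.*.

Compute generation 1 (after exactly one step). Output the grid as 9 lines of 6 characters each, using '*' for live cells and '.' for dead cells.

Simulating step by step:
Generation 0 (given above): 18 live cells
Generation 1: 14 live cells
(generation 1 grid is the final answer)

Answer: ......
..*...
**.**.
...*..
......
..*...
.**...
*..*..
**..*.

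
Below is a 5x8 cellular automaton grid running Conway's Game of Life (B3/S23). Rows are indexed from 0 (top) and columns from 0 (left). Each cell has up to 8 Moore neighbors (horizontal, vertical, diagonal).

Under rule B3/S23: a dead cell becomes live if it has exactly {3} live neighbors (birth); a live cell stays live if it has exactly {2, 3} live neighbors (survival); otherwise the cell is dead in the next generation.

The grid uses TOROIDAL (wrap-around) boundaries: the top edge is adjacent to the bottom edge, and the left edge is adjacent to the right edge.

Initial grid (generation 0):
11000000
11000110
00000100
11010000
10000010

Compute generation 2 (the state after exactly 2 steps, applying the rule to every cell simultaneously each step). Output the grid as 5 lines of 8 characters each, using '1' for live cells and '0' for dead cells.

Answer: 11000100
11000000
00101000
11110101
11000011

Derivation:
Simulating step by step:
Generation 0 (given above): 12 live cells
Generation 1: 16 live cells
00000110
11000111
00101111
11000001
00100000
Generation 2: 17 live cells
(generation 2 grid is the final answer)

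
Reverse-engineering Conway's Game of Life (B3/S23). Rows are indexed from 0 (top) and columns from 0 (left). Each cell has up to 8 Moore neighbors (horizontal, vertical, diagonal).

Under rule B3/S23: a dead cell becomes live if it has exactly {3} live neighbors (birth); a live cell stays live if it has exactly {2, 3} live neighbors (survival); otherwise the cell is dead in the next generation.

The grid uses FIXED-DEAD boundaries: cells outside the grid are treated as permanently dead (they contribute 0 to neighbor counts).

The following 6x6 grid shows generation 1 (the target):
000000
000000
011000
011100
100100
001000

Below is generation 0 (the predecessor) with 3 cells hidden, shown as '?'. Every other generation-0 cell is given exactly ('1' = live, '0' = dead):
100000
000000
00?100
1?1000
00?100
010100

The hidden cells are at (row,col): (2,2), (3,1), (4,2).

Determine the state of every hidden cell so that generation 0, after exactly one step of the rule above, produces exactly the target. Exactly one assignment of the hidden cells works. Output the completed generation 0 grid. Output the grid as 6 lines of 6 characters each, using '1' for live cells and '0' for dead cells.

Answer: 100000
000000
000100
111000
000100
010100

Derivation:
Hidden generation-0 cells (in order): (2,2), (3,1), (4,2).
A hidden cell only influences target cells in its own 3x3 neighborhood. Try each of the 2^3 = 8 assignments, step the completed generation 0 forward once under B3/S23, and compare with the target:
  (2,2)=0 (3,1)=0 (4,2)=0 -> step gives (2,1)='0' but target has '1' -> reject
  (2,2)=0 (3,1)=0 (4,2)=1 -> step gives (2,1)='0' but target has '1' -> reject
  (2,2)=0 (3,1)=1 (4,2)=0 -> step reproduces the target at every cell -> ACCEPT
  (2,2)=0 (3,1)=1 (4,2)=1 -> step gives (3,2)='0' but target has '1' -> reject
  (2,2)=1 (3,1)=0 (4,2)=0 -> step gives (2,3)='1' but target has '0' -> reject
  (2,2)=1 (3,1)=0 (4,2)=1 -> step gives (2,3)='1' but target has '0' -> reject
  (2,2)=1 (3,1)=1 (4,2)=0 -> step gives (2,1)='0' but target has '1' -> reject
  (2,2)=1 (3,1)=1 (4,2)=1 -> step gives (2,1)='0' but target has '1' -> reject
Unique solution: (2,2)=dead, (3,1)=live, (4,2)=dead.
Check: live-neighbor counts of every cell in the completed generation 0:
010000
111110
233110
123320
345220
103120
Applying B3/S23 to generation 0 with these counts gives:
000000
000000
011000
011100
100100
001000
which matches the target exactly.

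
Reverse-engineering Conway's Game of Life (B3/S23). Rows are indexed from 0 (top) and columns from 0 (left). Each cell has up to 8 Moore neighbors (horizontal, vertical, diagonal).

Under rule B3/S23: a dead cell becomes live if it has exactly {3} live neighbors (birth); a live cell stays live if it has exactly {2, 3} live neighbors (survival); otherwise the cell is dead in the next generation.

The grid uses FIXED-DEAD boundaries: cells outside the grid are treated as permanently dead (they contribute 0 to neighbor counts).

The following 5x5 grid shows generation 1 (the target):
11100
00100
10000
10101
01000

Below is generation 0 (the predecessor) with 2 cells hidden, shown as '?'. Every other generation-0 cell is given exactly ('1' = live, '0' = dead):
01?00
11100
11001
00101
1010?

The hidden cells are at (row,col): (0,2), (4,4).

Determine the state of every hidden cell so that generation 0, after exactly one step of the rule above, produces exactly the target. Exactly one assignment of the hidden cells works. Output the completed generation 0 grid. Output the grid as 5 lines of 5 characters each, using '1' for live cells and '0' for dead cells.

Answer: 01000
11100
11001
00101
10101

Derivation:
Hidden generation-0 cells (in order): (0,2), (4,4).
A hidden cell only influences target cells in its own 3x3 neighborhood. Try each of the 2^2 = 4 assignments, step the completed generation 0 forward once under B3/S23, and compare with the target:
  (0,2)=0 (4,4)=0 -> step gives (3,4)='0' but target has '1' -> reject
  (0,2)=0 (4,4)=1 -> step reproduces the target at every cell -> ACCEPT
  (0,2)=1 (4,4)=0 -> step gives (0,1)='0' but target has '1' -> reject
  (0,2)=1 (4,4)=1 -> step gives (0,1)='0' but target has '1' -> reject
Unique solution: (0,2)=dead, (4,4)=live.
Check: live-neighbor counts of every cell in the completed generation 0:
33310
45321
35441
35252
03141
Applying B3/S23 to generation 0 with these counts gives:
11100
00100
10000
10101
01000
which matches the target exactly.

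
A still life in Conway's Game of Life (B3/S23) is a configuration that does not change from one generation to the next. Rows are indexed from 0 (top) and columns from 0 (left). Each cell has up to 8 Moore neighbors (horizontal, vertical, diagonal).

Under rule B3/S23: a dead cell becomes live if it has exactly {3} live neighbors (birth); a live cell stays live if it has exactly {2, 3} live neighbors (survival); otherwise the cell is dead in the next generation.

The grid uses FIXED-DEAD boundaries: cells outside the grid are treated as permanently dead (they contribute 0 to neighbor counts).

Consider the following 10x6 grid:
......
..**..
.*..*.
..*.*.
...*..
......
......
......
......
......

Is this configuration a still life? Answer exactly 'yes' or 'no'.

Answer: yes

Derivation:
Compute generation 1 and compare to generation 0 (given above):
Generation 1:
......
..**..
.*..*.
..*.*.
...*..
......
......
......
......
......
The grids are IDENTICAL -> still life.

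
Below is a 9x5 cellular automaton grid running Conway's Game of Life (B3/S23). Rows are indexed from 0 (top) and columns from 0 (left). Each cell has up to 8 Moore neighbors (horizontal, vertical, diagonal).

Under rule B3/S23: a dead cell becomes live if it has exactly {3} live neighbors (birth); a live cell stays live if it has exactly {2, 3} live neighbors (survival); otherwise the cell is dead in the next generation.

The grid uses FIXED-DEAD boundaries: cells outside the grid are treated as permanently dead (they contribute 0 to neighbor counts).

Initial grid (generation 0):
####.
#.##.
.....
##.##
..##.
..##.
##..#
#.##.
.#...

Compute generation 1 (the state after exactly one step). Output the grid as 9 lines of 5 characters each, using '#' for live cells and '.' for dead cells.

Answer: #..#.
#..#.
#...#
.#.##
.....
....#
#...#
#.##.
.##..

Derivation:
Simulating step by step:
Generation 0 (given above): 22 live cells
Generation 1: 17 live cells
(generation 1 grid is the final answer)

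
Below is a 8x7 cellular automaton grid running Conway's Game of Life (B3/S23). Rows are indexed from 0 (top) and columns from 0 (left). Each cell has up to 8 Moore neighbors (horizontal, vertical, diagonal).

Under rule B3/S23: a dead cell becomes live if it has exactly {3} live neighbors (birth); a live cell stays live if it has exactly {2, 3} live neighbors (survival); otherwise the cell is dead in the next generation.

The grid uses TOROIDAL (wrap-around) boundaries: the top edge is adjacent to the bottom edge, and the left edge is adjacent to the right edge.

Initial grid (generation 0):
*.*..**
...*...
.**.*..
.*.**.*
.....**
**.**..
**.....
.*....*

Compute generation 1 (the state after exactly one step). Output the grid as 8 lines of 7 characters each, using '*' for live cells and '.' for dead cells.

Answer: ***..**
*..****
**..**.
.*.**.*
.*....*
.**.**.
......*
..*..*.

Derivation:
Simulating step by step:
Generation 0 (given above): 22 live cells
Generation 1: 27 live cells
(generation 1 grid is the final answer)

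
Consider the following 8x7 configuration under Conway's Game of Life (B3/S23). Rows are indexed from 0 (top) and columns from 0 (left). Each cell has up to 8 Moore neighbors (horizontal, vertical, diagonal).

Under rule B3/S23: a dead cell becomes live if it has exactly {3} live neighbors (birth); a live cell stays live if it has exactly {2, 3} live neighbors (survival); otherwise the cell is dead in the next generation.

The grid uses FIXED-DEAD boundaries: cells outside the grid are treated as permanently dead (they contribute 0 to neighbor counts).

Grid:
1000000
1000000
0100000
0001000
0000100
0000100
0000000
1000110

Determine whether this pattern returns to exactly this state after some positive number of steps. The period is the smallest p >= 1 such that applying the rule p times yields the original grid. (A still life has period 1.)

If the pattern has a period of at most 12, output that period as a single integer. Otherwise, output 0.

Simulating and comparing each generation to the original:
Gen 0 (original, given above): 9 live cells
Gen 1: 6 live cells, differs from original
Gen 2: 2 live cells, differs from original
Gen 3: 0 live cells, differs from original
Gen 4: 0 live cells, differs from original
Gen 5: 0 live cells, differs from original
Gen 6: 0 live cells, differs from original
Gen 7: 0 live cells, differs from original
Gen 8: 0 live cells, differs from original
Gen 9: 0 live cells, differs from original
Gen 10: 0 live cells, differs from original
Gen 11: 0 live cells, differs from original
Gen 12: 0 live cells, differs from original
No period found within 12 steps.

Answer: 0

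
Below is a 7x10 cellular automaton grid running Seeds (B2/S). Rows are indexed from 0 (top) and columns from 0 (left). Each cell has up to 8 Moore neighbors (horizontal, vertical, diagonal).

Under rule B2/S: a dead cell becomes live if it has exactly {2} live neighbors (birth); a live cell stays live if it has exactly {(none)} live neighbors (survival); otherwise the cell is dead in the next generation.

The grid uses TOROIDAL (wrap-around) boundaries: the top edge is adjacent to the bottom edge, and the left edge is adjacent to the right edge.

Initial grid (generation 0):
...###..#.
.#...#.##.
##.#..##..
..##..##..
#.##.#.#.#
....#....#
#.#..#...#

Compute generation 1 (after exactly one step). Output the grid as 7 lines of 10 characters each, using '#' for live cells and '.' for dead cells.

Simulating step by step:
Generation 0 (given above): 29 live cells
Generation 1: 3 live cells
(generation 1 grid is the final answer)

Answer: ..........
..........
.........#
..........
..........
..........
.#....#...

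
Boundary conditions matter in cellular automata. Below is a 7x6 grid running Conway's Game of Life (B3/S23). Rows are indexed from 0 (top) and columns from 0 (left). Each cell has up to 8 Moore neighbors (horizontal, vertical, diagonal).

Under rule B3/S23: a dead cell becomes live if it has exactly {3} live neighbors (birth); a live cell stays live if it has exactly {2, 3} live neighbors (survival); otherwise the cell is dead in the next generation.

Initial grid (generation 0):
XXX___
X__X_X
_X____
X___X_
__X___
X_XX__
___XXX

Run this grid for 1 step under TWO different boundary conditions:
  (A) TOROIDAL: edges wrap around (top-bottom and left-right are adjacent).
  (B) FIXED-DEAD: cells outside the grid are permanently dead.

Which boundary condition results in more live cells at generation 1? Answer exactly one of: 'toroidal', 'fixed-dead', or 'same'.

Answer: fixed-dead

Derivation:
Under TOROIDAL boundary, generation 1:
_XX___
_____X
_X__X_
_X____
__X__X
_XX__X
____XX
Population = 13

Under FIXED-DEAD boundary, generation 1:
XXX___
X_____
XX__X_
_X____
__X___
_XX___
__XXX_
Population = 14

Comparison: toroidal=13, fixed-dead=14 -> fixed-dead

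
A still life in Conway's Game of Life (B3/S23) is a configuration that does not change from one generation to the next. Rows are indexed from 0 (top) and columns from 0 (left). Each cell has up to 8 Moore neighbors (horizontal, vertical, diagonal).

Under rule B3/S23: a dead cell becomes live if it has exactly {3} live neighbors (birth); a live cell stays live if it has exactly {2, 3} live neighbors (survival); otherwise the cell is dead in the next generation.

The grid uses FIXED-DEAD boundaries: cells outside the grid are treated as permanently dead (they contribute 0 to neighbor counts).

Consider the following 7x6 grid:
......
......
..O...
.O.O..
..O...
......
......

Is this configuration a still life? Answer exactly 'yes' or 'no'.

Answer: yes

Derivation:
Compute generation 1 and compare to generation 0 (given above):
Generation 1:
......
......
..O...
.O.O..
..O...
......
......
The grids are IDENTICAL -> still life.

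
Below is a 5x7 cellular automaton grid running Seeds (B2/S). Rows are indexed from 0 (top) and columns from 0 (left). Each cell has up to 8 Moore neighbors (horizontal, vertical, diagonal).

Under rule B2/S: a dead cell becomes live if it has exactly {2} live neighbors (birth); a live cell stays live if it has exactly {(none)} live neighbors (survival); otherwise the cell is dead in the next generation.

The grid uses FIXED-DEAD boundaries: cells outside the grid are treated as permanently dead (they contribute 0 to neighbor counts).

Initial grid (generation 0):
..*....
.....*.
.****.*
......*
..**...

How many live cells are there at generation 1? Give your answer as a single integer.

Answer: 1

Derivation:
Simulating step by step:
Generation 0 (given above): 10 live cells
Generation 1: 1 live cells
.......
......*
.......
.......
.......
Population at generation 1: 1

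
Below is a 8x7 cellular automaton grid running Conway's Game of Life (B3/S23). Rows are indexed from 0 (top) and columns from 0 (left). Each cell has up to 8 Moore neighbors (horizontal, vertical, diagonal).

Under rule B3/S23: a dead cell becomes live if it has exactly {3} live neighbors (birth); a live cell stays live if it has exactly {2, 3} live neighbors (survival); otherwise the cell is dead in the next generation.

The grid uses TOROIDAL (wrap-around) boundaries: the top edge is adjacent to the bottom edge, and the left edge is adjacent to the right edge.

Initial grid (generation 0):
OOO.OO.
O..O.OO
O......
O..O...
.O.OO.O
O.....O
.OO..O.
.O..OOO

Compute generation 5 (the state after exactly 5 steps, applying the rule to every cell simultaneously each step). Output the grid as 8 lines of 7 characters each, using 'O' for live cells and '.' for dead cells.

Answer: ..O....
.......
.......
.......
.......
...OOO.
.OO.OO.
.OOO...

Derivation:
Simulating step by step:
Generation 0 (given above): 25 live cells
Generation 1: 25 live cells
..O....
..OO.O.
OO..O..
OOOOO.O
.OOOOOO
...OO.O
.OO.O..
.......
Generation 2: 12 live cells
..OO...
..OOO..
.......
.......
.......
......O
..O.OO.
.OOO...
Generation 3: 9 live cells
.......
..O.O..
...O...
.......
.......
.....O.
.OO.OO.
.O.....
Generation 4: 10 live cells
.......
...O...
...O...
.......
.......
....OO.
.OO.OO.
.OO....
Generation 5: 11 live cells
(generation 5 grid is the final answer)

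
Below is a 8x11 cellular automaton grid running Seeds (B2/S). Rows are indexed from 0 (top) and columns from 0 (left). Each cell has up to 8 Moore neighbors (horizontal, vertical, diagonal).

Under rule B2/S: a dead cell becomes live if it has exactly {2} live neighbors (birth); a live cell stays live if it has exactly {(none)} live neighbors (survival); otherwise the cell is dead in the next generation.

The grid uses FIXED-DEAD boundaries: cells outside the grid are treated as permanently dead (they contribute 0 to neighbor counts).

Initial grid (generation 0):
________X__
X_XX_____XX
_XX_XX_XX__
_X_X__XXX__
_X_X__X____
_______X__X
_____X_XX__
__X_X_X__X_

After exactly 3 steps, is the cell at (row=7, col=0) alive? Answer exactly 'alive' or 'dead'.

Simulating step by step:
Generation 0 (given above): 29 live cells
Generation 1: 20 live cells
_XXX______X
_____XX____
__________X
_________X_
X___XX___X_
__X_XX___X_
___XX_____X
___X_______
Generation 2: 21 live cells
____XXX____
_X_XX____XX
_____XX__X_
____XX__X__
_X____X____
_X____X_X__
_________X_
__X________
Generation 3: 22 live cells
__X______XX
__X____XX__
__X____X___
_________X_
X_X_X___XX_
X_X__X___X_
_XX____XX__
___________

Cell (7,0) at generation 3: 0 -> dead

Answer: dead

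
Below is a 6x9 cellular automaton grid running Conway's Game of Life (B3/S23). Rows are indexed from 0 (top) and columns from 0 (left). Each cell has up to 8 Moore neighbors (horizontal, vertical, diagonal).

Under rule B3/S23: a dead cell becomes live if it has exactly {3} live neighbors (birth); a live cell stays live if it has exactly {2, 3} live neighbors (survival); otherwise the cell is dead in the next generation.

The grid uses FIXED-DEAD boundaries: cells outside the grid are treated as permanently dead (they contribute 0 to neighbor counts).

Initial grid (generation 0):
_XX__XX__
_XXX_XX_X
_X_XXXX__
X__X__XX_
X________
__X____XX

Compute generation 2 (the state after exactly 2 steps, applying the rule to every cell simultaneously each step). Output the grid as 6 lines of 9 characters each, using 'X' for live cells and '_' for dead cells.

Answer: ____XXX__
X_X_XXX__
_________
______XX_
XX____X__
_________

Derivation:
Simulating step by step:
Generation 0 (given above): 23 live cells
Generation 1: 18 live cells
_X_XXXXX_
X________
XX_______
XXXX__XX_
_X____X_X
_________
Generation 2: 13 live cells
(generation 2 grid is the final answer)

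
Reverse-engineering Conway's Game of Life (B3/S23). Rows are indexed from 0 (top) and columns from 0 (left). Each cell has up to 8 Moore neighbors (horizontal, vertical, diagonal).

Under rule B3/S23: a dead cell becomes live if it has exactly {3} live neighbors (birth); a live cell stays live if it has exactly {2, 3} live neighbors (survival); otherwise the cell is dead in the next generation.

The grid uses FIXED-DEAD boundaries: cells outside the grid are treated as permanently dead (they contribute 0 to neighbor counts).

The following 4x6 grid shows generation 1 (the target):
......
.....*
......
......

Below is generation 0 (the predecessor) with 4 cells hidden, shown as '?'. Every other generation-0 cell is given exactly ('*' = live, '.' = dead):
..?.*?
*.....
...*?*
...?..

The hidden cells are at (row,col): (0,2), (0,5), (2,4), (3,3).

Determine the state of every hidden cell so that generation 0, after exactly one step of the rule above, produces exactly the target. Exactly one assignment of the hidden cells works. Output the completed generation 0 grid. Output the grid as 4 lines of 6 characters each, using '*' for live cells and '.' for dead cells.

Hidden generation-0 cells (in order): (0,2), (0,5), (2,4), (3,3).
A hidden cell only influences target cells in its own 3x3 neighborhood. Try each of the 2^4 = 16 assignments, step the completed generation 0 forward once under B3/S23, and compare with the target:
  (0,2)=. (0,5)=. (2,4)=. (3,3)=. -> step gives (1,4)='*' but target has '.' -> reject
  (0,2)=. (0,5)=. (2,4)=. (3,3)=* -> step gives (1,4)='*' but target has '.' -> reject
  (0,2)=. (0,5)=. (2,4)=* (3,3)=. -> step gives (1,3)='*' but target has '.' -> reject
  (0,2)=. (0,5)=. (2,4)=* (3,3)=* -> step gives (1,3)='*' but target has '.' -> reject
  (0,2)=. (0,5)=* (2,4)=. (3,3)=. -> step reproduces the target at every cell -> ACCEPT
  (0,2)=. (0,5)=* (2,4)=. (3,3)=* -> step gives (2,4)='*' but target has '.' -> reject
  (0,2)=. (0,5)=* (2,4)=* (3,3)=. -> step gives (1,3)='*' but target has '.' -> reject
  (0,2)=. (0,5)=* (2,4)=* (3,3)=* -> step gives (1,3)='*' but target has '.' -> reject
  (0,2)=* (0,5)=. (2,4)=. (3,3)=. -> step gives (1,3)='*' but target has '.' -> reject
  (0,2)=* (0,5)=. (2,4)=. (3,3)=* -> step gives (1,3)='*' but target has '.' -> reject
  (0,2)=* (0,5)=. (2,4)=* (3,3)=. -> step gives (2,4)='*' but target has '.' -> reject
  (0,2)=* (0,5)=. (2,4)=* (3,3)=* -> step gives (2,3)='*' but target has '.' -> reject
  (0,2)=* (0,5)=* (2,4)=. (3,3)=. -> step gives (1,3)='*' but target has '.' -> reject
  (0,2)=* (0,5)=* (2,4)=. (3,3)=* -> step gives (1,3)='*' but target has '.' -> reject
  (0,2)=* (0,5)=* (2,4)=* (3,3)=. -> step gives (1,5)='.' but target has '*' -> reject
  (0,2)=* (0,5)=* (2,4)=* (3,3)=* -> step gives (1,5)='.' but target has '*' -> reject
Unique solution: (0,2)=dead, (0,5)=live, (2,4)=dead, (3,3)=dead.
Check: live-neighbor counts of every cell in the completed generation 0:
110111
011243
111020
001121
Applying B3/S23 to generation 0 with these counts gives:
......
.....*
......
......
which matches the target exactly.

Answer: ....**
*.....
...*.*
......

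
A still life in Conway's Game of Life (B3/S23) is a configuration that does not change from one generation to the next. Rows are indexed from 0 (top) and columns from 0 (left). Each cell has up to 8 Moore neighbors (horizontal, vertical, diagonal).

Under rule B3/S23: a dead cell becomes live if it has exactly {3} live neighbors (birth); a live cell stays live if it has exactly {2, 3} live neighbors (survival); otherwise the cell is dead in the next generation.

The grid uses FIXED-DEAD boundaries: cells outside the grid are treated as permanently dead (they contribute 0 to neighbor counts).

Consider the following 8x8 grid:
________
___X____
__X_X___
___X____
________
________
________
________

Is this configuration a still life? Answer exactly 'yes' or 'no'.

Answer: yes

Derivation:
Compute generation 1 and compare to generation 0 (given above):
Generation 1:
________
___X____
__X_X___
___X____
________
________
________
________
The grids are IDENTICAL -> still life.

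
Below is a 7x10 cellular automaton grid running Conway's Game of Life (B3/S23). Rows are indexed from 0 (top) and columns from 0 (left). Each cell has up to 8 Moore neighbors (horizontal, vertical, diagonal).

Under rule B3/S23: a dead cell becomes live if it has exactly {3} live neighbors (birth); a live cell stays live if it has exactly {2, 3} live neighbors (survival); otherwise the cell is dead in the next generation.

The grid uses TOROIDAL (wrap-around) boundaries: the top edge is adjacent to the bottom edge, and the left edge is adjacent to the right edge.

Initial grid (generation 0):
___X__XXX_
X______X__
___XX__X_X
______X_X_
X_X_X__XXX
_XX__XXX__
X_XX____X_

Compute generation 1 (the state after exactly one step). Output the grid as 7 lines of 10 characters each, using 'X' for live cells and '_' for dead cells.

Answer: _XXX__X_X_
___XX____X
______XX_X
X___XXX___
X_XX_____X
____XXX___
___XXX__XX

Derivation:
Simulating step by step:
Generation 0 (given above): 27 live cells
Generation 1: 27 live cells
(generation 1 grid is the final answer)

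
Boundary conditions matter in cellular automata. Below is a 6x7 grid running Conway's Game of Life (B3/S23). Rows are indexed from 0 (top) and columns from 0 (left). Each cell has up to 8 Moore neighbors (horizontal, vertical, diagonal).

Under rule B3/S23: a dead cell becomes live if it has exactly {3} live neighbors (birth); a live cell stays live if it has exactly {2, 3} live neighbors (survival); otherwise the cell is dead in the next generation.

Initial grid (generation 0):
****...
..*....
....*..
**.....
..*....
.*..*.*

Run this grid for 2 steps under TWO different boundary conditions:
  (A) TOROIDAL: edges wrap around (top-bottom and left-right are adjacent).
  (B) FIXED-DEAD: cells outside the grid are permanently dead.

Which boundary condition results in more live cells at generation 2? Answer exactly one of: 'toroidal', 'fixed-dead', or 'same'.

Under TOROIDAL boundary, generation 2:
.......
.**....
.**....
.**....
.......
.......
Population = 6

Under FIXED-DEAD boundary, generation 2:
.***...
...*...
.**....
***....
.*.....
.......
Population = 10

Comparison: toroidal=6, fixed-dead=10 -> fixed-dead

Answer: fixed-dead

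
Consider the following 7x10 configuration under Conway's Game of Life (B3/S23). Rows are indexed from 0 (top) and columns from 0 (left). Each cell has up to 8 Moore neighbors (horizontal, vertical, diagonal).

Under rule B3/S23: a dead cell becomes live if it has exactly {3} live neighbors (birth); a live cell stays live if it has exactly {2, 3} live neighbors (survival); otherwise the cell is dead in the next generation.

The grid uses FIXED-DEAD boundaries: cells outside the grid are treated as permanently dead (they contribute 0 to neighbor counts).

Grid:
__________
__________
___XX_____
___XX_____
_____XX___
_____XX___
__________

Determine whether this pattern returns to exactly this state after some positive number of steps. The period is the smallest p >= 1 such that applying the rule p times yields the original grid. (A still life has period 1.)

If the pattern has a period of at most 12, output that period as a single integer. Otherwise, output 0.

Answer: 2

Derivation:
Simulating and comparing each generation to the original:
Gen 0 (original, given above): 8 live cells
Gen 1: 6 live cells, differs from original
Gen 2: 8 live cells, MATCHES original -> period = 2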